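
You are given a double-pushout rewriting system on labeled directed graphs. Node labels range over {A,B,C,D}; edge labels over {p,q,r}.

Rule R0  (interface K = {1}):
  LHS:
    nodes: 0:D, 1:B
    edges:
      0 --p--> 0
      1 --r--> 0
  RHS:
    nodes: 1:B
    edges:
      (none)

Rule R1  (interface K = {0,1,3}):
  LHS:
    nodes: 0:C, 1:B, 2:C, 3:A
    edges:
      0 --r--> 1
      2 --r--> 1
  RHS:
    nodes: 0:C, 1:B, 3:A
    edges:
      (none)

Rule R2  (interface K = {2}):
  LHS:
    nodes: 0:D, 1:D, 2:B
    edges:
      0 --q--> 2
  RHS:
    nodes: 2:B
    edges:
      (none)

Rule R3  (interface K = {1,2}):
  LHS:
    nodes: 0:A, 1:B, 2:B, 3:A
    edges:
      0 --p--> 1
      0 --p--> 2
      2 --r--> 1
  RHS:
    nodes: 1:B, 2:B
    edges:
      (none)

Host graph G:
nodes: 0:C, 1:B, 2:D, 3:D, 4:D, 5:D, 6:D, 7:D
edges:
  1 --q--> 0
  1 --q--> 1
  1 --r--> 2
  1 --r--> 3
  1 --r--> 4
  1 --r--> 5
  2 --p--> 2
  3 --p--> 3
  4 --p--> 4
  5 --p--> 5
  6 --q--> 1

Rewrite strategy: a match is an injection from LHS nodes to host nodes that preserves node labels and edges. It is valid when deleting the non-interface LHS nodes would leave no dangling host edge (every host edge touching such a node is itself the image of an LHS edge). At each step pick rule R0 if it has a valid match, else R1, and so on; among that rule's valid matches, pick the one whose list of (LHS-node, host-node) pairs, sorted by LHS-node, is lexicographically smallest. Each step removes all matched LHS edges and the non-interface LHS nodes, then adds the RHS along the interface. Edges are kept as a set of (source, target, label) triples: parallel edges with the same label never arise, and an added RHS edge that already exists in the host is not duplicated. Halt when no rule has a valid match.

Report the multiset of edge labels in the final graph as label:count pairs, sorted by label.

start.  V:8 E:11  edges: 1-q->0 1-q->1 1-r->2 1-r->3 1-r->4 1-r->5 2-p->2 3-p->3 4-p->4 5-p->5 6-q->1
1. fire R0 via {0↦2, 1↦1}  →  V:7 E:9  edges: 1-q->0 1-q->1 1-r->3 1-r->4 1-r->5 3-p->3 4-p->4 5-p->5 6-q->1
2. fire R0 via {0↦3, 1↦1}  →  V:6 E:7  edges: 1-q->0 1-q->1 1-r->4 1-r->5 4-p->4 5-p->5 6-q->1
3. fire R0 via {0↦4, 1↦1}  →  V:5 E:5  edges: 1-q->0 1-q->1 1-r->5 5-p->5 6-q->1
4. fire R0 via {0↦5, 1↦1}  →  V:4 E:3  edges: 1-q->0 1-q->1 6-q->1
5. fire R2 via {0↦6, 1↦7, 2↦1}  →  V:2 E:2  edges: 1-q->0 1-q->1
final graph: no rule applies after step 5
NF edges: [(1, 0, 'q'), (1, 1, 'q')]

Answer: q:2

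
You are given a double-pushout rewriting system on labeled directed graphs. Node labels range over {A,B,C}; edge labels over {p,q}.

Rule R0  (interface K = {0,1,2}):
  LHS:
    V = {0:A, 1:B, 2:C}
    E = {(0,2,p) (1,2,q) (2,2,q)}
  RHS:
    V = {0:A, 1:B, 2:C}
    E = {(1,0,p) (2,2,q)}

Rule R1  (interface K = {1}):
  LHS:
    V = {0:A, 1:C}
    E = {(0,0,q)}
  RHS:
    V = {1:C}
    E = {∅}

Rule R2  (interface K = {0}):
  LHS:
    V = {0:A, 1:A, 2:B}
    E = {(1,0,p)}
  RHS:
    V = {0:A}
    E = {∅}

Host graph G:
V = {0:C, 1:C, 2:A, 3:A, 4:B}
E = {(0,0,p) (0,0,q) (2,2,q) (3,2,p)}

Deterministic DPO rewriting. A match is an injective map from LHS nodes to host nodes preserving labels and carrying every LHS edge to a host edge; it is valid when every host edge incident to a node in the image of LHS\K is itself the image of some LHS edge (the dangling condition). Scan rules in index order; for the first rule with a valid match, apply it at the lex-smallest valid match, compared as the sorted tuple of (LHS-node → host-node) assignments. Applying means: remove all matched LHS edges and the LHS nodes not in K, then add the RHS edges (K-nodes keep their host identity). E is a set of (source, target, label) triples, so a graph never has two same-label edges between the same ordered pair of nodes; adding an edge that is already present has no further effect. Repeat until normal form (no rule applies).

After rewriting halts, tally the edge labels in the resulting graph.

start.  V:5 E:4  edges: 0-p->0 0-q->0 2-q->2 3-p->2
1. fire R2 via {0↦2, 1↦3, 2↦4}  →  V:3 E:3  edges: 0-p->0 0-q->0 2-q->2
2. fire R1 via {0↦2, 1↦0}  →  V:2 E:2  edges: 0-p->0 0-q->0
final graph: no rule applies after step 2
NF edges: [(0, 0, 'p'), (0, 0, 'q')]

Answer: p:1 q:1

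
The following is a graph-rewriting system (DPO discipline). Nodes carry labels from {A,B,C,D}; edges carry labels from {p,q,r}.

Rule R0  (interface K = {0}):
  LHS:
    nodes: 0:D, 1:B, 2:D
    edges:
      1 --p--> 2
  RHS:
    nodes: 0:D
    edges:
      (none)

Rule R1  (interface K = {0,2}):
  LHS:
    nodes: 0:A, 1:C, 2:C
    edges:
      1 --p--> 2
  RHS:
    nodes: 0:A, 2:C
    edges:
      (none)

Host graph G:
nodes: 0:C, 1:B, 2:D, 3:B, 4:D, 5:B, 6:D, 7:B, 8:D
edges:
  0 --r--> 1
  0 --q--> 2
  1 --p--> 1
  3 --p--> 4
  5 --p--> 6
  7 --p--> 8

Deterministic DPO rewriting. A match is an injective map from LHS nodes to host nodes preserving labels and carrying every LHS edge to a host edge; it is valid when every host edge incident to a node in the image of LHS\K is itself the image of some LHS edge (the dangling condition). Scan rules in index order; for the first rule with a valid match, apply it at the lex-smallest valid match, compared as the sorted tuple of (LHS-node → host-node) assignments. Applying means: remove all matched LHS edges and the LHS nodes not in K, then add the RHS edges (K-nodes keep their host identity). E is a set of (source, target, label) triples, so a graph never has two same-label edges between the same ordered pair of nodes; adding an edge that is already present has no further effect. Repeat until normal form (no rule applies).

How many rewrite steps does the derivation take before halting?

[0] host  ⇒  9 nodes, 6 edges  {0-r->1 0-q->2 1-p->1 3-p->4 5-p->6 7-p->8}
[1] R0 @ {0↦2, 1↦3, 2↦4}  ⇒  7 nodes, 5 edges  {0-r->1 0-q->2 1-p->1 5-p->6 7-p->8}
[2] R0 @ {0↦2, 1↦5, 2↦6}  ⇒  5 nodes, 4 edges  {0-r->1 0-q->2 1-p->1 7-p->8}
[3] R0 @ {0↦2, 1↦7, 2↦8}  ⇒  3 nodes, 3 edges  {0-r->1 0-q->2 1-p->1}
normal form: no rule applies after step 3

Answer: 3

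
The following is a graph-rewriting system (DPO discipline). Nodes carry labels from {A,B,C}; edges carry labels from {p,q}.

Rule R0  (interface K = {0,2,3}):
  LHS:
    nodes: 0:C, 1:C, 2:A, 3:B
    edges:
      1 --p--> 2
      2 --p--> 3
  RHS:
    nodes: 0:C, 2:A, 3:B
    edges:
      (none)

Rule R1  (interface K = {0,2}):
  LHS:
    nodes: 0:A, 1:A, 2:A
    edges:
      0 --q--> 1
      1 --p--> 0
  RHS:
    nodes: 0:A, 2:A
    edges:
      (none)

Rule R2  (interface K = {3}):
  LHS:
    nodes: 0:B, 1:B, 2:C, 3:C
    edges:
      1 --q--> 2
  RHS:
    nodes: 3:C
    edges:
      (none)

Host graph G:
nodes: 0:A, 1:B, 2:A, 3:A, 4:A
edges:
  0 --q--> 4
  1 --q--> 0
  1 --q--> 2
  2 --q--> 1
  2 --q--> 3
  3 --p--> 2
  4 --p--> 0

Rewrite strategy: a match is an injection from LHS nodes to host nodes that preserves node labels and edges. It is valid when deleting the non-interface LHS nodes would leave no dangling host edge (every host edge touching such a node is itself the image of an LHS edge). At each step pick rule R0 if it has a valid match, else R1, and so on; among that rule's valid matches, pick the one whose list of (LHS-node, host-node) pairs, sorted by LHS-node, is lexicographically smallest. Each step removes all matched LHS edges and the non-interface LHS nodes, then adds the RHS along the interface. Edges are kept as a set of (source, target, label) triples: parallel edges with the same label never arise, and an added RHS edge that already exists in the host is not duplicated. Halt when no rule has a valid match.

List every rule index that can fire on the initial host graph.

Answer: [R1]

Derivation:
R0: no valid match — LHS pattern not found
R1: 4 valid matches — {0↦0, 1↦4, 2↦2}, {0↦0, 1↦4, 2↦3}, {0↦2, 1↦3, 2↦0} (+1 more)
R2: no valid match — LHS pattern not found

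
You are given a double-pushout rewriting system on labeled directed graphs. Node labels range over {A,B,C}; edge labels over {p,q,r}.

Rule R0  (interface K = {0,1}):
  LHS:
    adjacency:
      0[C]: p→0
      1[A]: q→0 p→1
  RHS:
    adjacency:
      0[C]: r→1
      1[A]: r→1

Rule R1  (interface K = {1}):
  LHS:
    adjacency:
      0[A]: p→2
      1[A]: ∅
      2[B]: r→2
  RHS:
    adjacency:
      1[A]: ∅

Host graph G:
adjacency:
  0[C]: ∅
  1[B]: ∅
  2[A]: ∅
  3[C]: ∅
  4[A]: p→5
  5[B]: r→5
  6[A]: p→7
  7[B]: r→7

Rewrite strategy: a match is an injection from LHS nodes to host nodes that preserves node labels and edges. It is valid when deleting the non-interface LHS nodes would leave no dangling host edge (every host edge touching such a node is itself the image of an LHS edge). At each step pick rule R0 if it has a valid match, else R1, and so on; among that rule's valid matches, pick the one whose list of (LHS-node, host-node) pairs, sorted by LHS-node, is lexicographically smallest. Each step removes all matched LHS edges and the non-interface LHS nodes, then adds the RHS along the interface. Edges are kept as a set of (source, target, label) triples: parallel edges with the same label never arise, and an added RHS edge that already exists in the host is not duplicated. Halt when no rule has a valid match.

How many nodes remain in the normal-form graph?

Answer: 4

Derivation:
start.  V:8 E:4  edges: 4-p->5 5-r->5 6-p->7 7-r->7
1. fire R1 via {0↦4, 1↦2, 2↦5}  →  V:6 E:2  edges: 6-p->7 7-r->7
2. fire R1 via {0↦6, 1↦2, 2↦7}  →  V:4 E:0  edges: ∅
final graph: no rule applies after step 2
NF nodes: {0:C, 1:B, 2:A, 3:C}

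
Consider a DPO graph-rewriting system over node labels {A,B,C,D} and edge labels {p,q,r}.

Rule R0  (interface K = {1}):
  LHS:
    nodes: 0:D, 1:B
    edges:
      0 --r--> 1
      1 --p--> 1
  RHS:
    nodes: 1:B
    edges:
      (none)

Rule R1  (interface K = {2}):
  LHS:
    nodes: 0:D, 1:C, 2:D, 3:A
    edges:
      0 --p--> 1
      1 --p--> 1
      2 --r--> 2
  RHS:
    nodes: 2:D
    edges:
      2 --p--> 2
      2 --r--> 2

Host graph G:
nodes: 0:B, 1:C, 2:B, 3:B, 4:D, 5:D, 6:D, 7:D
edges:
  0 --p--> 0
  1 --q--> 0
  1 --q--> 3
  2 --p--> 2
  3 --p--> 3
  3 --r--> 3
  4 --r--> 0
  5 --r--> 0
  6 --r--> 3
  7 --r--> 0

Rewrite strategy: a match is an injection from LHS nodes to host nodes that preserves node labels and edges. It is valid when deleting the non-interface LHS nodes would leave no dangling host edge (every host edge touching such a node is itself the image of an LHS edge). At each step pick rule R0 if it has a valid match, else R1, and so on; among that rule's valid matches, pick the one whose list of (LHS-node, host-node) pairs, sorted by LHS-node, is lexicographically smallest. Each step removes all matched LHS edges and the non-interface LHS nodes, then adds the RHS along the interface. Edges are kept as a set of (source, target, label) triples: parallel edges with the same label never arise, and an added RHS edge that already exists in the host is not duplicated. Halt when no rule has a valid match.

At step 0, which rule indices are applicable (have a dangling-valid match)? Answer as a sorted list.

Answer: [R0]

Steps:
R0: 4 valid matches — {0↦4, 1↦0}, {0↦5, 1↦0}, {0↦6, 1↦3} (+1 more)
R1: no valid match — LHS pattern not found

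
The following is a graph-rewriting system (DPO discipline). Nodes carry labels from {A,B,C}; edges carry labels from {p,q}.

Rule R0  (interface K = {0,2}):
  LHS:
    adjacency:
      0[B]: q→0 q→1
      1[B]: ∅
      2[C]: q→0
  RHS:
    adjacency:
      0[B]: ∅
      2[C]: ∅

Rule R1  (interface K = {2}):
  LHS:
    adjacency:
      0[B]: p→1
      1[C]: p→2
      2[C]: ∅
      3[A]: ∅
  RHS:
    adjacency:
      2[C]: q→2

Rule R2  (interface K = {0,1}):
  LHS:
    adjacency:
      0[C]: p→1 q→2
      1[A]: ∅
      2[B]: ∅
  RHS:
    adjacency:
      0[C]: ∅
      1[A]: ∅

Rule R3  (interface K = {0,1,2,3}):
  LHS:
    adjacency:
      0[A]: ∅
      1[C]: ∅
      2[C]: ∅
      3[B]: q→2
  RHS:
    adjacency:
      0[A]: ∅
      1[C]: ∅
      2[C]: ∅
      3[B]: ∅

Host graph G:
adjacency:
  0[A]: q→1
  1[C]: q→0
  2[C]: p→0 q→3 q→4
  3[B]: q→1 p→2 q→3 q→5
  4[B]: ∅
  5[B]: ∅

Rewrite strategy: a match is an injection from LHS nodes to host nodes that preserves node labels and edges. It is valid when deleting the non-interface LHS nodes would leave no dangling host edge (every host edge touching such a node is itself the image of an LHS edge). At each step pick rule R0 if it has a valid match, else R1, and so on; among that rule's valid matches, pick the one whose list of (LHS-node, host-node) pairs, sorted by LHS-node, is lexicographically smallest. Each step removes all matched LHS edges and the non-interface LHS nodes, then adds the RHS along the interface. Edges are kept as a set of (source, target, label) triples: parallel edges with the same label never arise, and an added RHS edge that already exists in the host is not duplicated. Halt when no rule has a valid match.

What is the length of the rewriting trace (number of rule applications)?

Answer: 3

Rewrite trace:
start.  V:6 E:9  edges: 0-q->1 1-q->0 2-p->0 2-q->3 2-q->4 3-q->1 3-p->2 3-q->3 3-q->5
1. fire R0 via {0↦3, 1↦5, 2↦2}  →  V:5 E:6  edges: 0-q->1 1-q->0 2-p->0 2-q->4 3-q->1 3-p->2
2. fire R2 via {0↦2, 1↦0, 2↦4}  →  V:4 E:4  edges: 0-q->1 1-q->0 3-q->1 3-p->2
3. fire R3 via {0↦0, 1↦2, 2↦1, 3↦3}  →  V:4 E:3  edges: 0-q->1 1-q->0 3-p->2
normal form: no rule applies after step 3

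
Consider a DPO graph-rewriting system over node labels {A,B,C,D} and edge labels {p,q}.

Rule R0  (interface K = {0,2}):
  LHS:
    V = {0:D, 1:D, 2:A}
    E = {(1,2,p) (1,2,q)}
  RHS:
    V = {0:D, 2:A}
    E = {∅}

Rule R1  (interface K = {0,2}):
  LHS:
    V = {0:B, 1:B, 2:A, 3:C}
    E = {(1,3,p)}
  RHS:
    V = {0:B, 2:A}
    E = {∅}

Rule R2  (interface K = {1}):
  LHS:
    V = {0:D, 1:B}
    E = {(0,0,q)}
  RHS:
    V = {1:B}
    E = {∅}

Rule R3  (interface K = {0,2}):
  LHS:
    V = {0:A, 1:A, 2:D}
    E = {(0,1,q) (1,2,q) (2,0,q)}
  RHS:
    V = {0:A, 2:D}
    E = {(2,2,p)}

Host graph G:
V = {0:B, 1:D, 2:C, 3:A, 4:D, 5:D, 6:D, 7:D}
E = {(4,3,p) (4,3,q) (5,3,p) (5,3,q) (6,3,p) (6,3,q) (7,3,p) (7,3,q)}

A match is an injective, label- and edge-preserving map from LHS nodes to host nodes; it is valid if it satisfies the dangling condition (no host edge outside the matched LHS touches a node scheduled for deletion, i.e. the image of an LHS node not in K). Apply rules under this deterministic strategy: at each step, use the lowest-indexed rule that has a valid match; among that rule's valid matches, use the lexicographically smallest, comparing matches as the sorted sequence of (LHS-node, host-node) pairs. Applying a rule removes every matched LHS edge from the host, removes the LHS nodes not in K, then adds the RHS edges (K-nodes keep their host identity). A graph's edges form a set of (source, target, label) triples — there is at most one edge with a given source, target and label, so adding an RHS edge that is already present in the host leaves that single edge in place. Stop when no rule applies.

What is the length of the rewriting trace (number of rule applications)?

start.  V:8 E:8  edges: 4-p->3 4-q->3 5-p->3 5-q->3 6-p->3 6-q->3 7-p->3 7-q->3
1. fire R0 via {0↦1, 1↦4, 2↦3}  →  V:7 E:6  edges: 5-p->3 5-q->3 6-p->3 6-q->3 7-p->3 7-q->3
2. fire R0 via {0↦1, 1↦5, 2↦3}  →  V:6 E:4  edges: 6-p->3 6-q->3 7-p->3 7-q->3
3. fire R0 via {0↦1, 1↦6, 2↦3}  →  V:5 E:2  edges: 7-p->3 7-q->3
4. fire R0 via {0↦1, 1↦7, 2↦3}  →  V:4 E:0  edges: ∅
halt: no rule applies after step 4

Answer: 4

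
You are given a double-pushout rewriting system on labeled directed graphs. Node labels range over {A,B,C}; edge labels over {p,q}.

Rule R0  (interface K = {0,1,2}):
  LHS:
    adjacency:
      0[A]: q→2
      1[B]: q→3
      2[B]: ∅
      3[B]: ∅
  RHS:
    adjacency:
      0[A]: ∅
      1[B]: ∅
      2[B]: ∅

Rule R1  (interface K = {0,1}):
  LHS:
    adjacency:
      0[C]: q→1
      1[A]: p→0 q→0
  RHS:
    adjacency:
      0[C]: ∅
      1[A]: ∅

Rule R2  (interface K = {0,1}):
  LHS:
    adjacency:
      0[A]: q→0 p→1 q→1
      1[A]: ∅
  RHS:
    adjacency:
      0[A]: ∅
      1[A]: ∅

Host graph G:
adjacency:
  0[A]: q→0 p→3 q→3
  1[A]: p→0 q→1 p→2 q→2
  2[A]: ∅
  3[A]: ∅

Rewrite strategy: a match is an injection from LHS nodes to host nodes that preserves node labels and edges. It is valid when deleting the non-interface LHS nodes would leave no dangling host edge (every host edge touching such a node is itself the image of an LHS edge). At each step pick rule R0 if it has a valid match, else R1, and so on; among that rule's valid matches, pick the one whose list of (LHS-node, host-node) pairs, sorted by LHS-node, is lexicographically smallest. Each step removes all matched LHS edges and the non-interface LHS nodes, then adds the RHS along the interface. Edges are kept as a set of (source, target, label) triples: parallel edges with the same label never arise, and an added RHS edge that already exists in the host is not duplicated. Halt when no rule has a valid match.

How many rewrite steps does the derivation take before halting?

initial: |V|=4 |E|=7  E = 0-q->0 0-p->3 0-q->3 1-p->0 1-q->1 1-p->2 1-q->2
step 1: apply R2 at {0↦0, 1↦3}  → |V|=4 |E|=4  E = 1-p->0 1-q->1 1-p->2 1-q->2
step 2: apply R2 at {0↦1, 1↦2}  → |V|=4 |E|=1  E = 1-p->0
halt: no rule applies after step 2

Answer: 2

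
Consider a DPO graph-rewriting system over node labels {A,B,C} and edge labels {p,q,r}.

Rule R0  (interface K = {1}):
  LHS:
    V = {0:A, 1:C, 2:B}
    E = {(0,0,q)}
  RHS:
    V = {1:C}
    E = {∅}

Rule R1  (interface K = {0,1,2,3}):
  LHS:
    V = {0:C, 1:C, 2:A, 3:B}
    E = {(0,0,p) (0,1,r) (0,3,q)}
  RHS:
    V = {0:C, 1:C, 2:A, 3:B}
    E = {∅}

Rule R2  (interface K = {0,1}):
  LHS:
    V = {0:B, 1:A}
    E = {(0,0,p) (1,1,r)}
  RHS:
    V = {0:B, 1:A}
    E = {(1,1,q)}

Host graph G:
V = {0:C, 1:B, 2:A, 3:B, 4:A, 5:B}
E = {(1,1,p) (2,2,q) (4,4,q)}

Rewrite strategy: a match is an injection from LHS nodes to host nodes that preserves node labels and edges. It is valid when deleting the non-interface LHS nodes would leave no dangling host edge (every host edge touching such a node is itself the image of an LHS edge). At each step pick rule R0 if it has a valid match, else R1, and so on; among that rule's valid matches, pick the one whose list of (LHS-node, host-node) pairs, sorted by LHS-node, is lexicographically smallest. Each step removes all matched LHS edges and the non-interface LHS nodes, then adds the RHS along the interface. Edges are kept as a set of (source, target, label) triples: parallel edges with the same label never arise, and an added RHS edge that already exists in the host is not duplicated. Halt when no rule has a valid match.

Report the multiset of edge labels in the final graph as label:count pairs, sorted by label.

Answer: p:1

Steps:
initial: |V|=6 |E|=3  E = 1-p->1 2-q->2 4-q->4
step 1: apply R0 at {0↦2, 1↦0, 2↦3}  → |V|=4 |E|=2  E = 1-p->1 4-q->4
step 2: apply R0 at {0↦4, 1↦0, 2↦5}  → |V|=2 |E|=1  E = 1-p->1
final graph: no rule applies after step 2
NF edges: [(1, 1, 'p')]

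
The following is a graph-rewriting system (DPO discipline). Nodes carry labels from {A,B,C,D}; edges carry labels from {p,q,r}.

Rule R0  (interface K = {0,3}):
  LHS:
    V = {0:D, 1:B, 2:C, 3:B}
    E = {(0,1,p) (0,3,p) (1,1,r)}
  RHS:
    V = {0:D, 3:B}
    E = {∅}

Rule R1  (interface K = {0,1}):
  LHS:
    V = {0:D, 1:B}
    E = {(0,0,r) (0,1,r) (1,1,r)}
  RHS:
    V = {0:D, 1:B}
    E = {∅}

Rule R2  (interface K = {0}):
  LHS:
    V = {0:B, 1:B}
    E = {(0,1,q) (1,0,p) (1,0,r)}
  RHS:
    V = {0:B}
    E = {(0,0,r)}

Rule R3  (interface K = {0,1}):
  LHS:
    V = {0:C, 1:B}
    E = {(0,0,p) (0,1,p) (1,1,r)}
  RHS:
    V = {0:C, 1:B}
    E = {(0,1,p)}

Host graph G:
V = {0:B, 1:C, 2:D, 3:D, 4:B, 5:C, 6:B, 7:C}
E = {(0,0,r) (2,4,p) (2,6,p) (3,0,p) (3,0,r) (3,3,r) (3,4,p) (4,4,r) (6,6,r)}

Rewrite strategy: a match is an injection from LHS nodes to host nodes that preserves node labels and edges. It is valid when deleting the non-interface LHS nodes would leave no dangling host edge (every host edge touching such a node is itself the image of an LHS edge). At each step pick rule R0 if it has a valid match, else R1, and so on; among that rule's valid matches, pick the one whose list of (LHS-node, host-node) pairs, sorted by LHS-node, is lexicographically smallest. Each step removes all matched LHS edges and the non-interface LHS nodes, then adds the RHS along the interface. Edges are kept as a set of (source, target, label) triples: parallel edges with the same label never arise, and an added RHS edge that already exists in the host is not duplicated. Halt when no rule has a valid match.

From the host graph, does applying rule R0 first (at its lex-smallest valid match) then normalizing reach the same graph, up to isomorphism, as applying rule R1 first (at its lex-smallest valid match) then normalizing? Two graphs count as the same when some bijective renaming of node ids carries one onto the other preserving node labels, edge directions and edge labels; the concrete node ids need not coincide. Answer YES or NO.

branch R0-first: apply at {0↦2, 1↦6, 2↦1, 3↦4} → |E|=6, then 2 more step(s) → NF |V|=4 |E|=0 V={0:B, 2:D, 3:D, 7:C} E=∅
branch R1-first: apply at {0↦3, 1↦0} → |E|=6, then 2 more step(s) → NF |V|=4 |E|=0 V={0:B, 2:D, 3:D, 7:C} E=∅
graphs isomorphic (equal up to label-preserving node renaming)

Answer: YES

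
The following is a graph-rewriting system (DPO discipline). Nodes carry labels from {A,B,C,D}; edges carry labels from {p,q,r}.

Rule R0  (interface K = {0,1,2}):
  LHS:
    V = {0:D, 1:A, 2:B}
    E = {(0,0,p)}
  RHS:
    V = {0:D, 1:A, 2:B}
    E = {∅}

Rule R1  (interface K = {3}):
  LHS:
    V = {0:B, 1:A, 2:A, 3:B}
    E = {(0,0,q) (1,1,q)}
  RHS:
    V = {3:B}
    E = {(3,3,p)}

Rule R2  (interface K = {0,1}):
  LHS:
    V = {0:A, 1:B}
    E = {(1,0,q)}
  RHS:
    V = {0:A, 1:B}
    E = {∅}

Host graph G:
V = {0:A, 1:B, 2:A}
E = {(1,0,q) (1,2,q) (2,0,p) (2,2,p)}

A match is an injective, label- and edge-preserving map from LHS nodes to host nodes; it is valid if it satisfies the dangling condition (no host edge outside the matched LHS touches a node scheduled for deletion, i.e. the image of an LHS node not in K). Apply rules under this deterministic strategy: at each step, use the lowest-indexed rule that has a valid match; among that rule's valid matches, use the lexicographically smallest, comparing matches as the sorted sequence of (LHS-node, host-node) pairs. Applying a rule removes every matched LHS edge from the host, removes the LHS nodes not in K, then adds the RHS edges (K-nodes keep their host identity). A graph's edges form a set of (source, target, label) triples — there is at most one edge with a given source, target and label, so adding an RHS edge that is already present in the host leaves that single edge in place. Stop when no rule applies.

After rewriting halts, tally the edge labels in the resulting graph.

Answer: p:2

Derivation:
start.  V:3 E:4  edges: 1-q->0 1-q->2 2-p->0 2-p->2
1. fire R2 via {0↦0, 1↦1}  →  V:3 E:3  edges: 1-q->2 2-p->0 2-p->2
2. fire R2 via {0↦2, 1↦1}  →  V:3 E:2  edges: 2-p->0 2-p->2
halt: no rule applies after step 2
NF edges: [(2, 0, 'p'), (2, 2, 'p')]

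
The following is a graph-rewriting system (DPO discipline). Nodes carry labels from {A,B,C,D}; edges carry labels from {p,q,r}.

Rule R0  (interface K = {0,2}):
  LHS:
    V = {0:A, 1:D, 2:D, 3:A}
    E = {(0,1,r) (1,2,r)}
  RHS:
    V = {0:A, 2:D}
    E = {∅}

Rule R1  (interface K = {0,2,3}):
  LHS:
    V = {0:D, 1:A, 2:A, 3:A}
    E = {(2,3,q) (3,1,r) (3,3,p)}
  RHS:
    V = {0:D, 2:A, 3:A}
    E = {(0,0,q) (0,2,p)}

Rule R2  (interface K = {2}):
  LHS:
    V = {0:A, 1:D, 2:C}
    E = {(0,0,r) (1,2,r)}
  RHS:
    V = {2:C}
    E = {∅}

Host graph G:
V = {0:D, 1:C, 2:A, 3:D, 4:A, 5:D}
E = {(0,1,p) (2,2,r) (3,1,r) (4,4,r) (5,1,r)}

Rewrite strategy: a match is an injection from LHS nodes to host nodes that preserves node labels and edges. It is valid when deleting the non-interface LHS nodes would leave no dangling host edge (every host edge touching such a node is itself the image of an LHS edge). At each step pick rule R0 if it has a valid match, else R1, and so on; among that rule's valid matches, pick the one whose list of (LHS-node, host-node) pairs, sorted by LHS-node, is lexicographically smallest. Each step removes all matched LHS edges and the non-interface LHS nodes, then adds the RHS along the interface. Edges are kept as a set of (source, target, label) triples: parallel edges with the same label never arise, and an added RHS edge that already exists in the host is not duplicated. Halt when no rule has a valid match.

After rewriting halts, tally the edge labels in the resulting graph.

Answer: p:1

Derivation:
initial: |V|=6 |E|=5  E = 0-p->1 2-r->2 3-r->1 4-r->4 5-r->1
step 1: apply R2 at {0↦2, 1↦3, 2↦1}  → |V|=4 |E|=3  E = 0-p->1 4-r->4 5-r->1
step 2: apply R2 at {0↦4, 1↦5, 2↦1}  → |V|=2 |E|=1  E = 0-p->1
normal form: no rule applies after step 2
NF edges: [(0, 1, 'p')]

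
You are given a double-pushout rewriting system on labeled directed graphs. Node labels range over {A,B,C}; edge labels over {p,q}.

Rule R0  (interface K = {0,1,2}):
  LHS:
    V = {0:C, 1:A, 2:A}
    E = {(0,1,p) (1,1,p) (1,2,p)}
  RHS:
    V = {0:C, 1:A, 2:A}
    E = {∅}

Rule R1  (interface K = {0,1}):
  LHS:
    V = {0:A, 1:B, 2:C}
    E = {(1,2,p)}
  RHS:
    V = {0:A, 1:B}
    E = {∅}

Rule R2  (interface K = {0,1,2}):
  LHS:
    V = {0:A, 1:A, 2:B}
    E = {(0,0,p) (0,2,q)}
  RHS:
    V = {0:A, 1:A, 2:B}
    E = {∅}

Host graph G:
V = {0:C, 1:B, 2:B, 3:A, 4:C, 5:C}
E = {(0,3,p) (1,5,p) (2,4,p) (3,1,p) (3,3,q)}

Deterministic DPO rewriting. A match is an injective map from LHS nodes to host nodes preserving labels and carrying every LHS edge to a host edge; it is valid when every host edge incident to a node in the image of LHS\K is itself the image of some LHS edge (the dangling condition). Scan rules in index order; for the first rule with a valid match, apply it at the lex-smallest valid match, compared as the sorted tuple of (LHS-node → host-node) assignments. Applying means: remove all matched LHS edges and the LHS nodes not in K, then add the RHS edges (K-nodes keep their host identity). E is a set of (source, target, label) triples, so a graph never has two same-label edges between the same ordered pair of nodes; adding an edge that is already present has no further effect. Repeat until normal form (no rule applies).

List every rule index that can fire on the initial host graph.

Answer: [R1]

Steps:
R0: no valid match — LHS pattern not found
R1: 2 valid matches — {0↦3, 1↦1, 2↦5}, {0↦3, 1↦2, 2↦4}
R2: no valid match — LHS pattern not found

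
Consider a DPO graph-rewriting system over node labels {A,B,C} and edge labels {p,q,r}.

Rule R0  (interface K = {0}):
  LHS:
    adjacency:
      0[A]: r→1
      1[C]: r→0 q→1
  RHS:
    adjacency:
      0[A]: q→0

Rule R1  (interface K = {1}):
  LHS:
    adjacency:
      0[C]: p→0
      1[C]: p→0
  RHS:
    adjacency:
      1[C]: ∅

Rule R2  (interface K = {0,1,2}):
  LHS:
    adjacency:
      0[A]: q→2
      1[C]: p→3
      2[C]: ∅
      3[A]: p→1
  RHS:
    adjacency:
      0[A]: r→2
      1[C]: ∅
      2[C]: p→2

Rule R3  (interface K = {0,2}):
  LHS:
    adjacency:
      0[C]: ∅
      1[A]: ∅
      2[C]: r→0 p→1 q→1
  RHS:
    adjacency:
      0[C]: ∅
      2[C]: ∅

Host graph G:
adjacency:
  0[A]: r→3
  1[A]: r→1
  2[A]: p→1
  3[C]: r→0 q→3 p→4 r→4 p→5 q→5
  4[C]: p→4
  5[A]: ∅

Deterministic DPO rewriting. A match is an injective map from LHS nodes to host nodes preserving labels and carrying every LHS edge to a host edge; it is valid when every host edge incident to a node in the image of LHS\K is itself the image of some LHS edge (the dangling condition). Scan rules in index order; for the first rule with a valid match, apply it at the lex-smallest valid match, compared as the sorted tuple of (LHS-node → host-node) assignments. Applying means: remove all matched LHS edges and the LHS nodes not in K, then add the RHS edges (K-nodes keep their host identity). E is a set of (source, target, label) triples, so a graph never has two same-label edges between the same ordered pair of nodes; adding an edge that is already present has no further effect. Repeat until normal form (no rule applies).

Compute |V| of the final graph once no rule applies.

[0] host  ⇒  6 nodes, 10 edges  {0-r->3 1-r->1 2-p->1 3-r->0 3-q->3 3-p->4 3-r->4 3-p->5 3-q->5 4-p->4}
[1] R3 @ {0↦4, 1↦5, 2↦3}  ⇒  5 nodes, 7 edges  {0-r->3 1-r->1 2-p->1 3-r->0 3-q->3 3-p->4 4-p->4}
[2] R1 @ {0↦4, 1↦3}  ⇒  4 nodes, 5 edges  {0-r->3 1-r->1 2-p->1 3-r->0 3-q->3}
[3] R0 @ {0↦0, 1↦3}  ⇒  3 nodes, 3 edges  {0-q->0 1-r->1 2-p->1}
normal form: no rule applies after step 3
NF nodes: {0:A, 1:A, 2:A}

Answer: 3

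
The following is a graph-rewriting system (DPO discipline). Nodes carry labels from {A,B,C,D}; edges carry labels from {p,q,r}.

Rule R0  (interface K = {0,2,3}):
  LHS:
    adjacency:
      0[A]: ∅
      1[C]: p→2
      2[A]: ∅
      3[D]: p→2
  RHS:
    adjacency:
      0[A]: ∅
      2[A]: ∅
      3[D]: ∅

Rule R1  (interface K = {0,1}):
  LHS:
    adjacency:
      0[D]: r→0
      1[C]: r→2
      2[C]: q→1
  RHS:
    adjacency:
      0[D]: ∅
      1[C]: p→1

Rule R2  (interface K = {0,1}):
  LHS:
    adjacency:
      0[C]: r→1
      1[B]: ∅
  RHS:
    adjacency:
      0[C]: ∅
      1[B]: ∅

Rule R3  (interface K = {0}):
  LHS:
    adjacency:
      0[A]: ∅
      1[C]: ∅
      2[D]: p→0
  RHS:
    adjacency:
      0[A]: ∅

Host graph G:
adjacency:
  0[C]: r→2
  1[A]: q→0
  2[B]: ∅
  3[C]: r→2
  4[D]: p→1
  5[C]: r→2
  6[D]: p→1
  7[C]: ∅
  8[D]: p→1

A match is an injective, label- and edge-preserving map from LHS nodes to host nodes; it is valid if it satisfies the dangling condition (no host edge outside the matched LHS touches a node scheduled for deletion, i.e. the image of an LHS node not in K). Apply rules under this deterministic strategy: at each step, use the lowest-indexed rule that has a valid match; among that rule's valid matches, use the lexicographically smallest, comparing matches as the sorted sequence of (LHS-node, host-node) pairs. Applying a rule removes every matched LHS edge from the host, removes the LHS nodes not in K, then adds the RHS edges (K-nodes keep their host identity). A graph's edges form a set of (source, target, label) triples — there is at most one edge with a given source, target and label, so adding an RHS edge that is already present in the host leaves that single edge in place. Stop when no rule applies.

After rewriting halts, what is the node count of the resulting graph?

start.  V:9 E:7  edges: 0-r->2 1-q->0 3-r->2 4-p->1 5-r->2 6-p->1 8-p->1
1. fire R2 via {0↦0, 1↦2}  →  V:9 E:6  edges: 1-q->0 3-r->2 4-p->1 5-r->2 6-p->1 8-p->1
2. fire R2 via {0↦3, 1↦2}  →  V:9 E:5  edges: 1-q->0 4-p->1 5-r->2 6-p->1 8-p->1
3. fire R2 via {0↦5, 1↦2}  →  V:9 E:4  edges: 1-q->0 4-p->1 6-p->1 8-p->1
4. fire R3 via {0↦1, 1↦3, 2↦4}  →  V:7 E:3  edges: 1-q->0 6-p->1 8-p->1
5. fire R3 via {0↦1, 1↦5, 2↦6}  →  V:5 E:2  edges: 1-q->0 8-p->1
6. fire R3 via {0↦1, 1↦7, 2↦8}  →  V:3 E:1  edges: 1-q->0
halt: no rule applies after step 6
NF nodes: {0:C, 1:A, 2:B}

Answer: 3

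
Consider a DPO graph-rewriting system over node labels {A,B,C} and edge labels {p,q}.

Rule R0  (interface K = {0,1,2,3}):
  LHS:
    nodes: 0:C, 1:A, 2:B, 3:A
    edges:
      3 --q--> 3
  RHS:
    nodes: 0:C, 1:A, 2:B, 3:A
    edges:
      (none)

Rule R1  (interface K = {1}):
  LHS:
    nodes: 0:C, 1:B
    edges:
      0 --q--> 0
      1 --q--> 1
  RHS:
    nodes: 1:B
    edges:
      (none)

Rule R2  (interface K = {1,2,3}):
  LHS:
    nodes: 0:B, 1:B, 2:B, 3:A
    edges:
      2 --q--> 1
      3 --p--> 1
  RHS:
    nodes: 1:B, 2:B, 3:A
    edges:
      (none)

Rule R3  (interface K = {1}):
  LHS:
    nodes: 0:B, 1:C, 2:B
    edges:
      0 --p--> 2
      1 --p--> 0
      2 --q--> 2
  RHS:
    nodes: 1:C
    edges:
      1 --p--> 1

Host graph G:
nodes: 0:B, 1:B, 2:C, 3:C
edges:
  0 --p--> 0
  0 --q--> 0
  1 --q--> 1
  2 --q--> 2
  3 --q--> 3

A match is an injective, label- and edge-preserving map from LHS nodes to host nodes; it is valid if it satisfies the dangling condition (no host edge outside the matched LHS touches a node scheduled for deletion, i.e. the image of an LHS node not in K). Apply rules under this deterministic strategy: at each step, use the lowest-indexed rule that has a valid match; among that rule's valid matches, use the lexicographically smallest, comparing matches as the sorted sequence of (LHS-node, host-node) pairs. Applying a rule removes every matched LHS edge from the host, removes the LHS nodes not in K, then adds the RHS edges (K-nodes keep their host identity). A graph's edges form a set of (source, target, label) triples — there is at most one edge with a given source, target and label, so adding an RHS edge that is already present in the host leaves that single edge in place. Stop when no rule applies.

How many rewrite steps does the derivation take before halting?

start.  V:4 E:5  edges: 0-p->0 0-q->0 1-q->1 2-q->2 3-q->3
1. fire R1 via {0↦2, 1↦0}  →  V:3 E:3  edges: 0-p->0 1-q->1 3-q->3
2. fire R1 via {0↦3, 1↦1}  →  V:2 E:1  edges: 0-p->0
halt: no rule applies after step 2

Answer: 2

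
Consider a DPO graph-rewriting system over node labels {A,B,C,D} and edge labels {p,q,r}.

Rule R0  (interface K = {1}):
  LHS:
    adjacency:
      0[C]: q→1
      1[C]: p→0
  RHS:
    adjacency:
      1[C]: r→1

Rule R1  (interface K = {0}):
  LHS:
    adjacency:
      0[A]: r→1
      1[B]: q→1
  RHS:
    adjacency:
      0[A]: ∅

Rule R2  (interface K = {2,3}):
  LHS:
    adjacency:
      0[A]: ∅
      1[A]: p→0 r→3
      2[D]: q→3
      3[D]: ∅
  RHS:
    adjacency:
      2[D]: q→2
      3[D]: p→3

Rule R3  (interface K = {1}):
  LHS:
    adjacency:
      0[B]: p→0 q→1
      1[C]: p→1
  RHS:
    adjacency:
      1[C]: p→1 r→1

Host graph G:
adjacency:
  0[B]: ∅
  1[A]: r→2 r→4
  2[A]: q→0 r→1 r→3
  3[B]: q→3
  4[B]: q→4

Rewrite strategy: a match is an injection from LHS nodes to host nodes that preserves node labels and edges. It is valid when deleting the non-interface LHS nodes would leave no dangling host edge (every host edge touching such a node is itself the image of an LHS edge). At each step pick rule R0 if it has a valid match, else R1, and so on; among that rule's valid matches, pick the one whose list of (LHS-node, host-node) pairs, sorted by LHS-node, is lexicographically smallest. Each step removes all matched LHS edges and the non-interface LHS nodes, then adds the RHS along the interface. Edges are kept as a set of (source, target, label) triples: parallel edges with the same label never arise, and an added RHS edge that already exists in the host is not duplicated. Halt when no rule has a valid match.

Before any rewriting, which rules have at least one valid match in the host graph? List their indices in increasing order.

R0: no valid match — LHS pattern not found
R1: 2 valid matches — {0↦1, 1↦4}, {0↦2, 1↦3}
R2: no valid match — LHS pattern not found
R3: no valid match — LHS pattern not found

Answer: [R1]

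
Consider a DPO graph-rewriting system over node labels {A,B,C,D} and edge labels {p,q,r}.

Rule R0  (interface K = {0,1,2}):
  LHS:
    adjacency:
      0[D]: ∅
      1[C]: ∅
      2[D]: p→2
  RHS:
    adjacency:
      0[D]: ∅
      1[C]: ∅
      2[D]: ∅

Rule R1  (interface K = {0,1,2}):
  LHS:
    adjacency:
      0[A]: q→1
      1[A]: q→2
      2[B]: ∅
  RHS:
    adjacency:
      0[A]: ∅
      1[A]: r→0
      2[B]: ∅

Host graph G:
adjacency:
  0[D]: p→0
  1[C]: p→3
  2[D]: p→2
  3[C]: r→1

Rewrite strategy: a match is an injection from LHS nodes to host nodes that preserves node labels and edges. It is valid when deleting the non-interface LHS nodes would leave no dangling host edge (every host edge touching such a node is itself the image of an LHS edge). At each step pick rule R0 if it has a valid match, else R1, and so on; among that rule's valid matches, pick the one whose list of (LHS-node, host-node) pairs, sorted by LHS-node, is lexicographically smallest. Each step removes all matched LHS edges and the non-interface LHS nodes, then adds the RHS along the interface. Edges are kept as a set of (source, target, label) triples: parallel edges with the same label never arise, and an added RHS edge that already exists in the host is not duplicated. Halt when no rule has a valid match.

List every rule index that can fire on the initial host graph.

Answer: [R0]

Steps:
R0: 4 valid matches — {0↦0, 1↦1, 2↦2}, {0↦0, 1↦3, 2↦2}, {0↦2, 1↦1, 2↦0} (+1 more)
R1: no valid match — LHS pattern not found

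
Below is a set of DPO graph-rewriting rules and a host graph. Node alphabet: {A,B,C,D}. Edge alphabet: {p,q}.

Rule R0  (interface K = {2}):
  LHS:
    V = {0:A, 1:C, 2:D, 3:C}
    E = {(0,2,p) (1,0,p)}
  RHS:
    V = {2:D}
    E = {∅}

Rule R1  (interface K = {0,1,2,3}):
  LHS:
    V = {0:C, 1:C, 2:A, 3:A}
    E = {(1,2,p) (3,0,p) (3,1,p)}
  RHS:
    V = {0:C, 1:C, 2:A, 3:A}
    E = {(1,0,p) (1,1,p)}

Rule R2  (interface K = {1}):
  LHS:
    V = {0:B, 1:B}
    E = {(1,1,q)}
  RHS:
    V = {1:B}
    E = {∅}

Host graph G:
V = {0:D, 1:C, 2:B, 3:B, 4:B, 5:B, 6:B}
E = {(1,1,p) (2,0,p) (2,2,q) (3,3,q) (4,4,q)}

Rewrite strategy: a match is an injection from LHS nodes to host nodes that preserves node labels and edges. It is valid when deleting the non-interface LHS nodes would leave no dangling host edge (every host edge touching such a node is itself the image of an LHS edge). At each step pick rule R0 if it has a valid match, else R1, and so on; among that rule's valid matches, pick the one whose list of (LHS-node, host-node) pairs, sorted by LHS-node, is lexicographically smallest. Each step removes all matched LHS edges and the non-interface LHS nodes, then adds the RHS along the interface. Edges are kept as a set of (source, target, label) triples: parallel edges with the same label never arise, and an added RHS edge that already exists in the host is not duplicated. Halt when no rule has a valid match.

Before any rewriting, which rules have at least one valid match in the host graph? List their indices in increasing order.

Answer: [R2]

Steps:
R0: no valid match — LHS pattern not found
R1: no valid match — LHS pattern not found
R2: 6 valid matches — {0↦5, 1↦2}, {0↦5, 1↦3}, {0↦5, 1↦4} (+3 more)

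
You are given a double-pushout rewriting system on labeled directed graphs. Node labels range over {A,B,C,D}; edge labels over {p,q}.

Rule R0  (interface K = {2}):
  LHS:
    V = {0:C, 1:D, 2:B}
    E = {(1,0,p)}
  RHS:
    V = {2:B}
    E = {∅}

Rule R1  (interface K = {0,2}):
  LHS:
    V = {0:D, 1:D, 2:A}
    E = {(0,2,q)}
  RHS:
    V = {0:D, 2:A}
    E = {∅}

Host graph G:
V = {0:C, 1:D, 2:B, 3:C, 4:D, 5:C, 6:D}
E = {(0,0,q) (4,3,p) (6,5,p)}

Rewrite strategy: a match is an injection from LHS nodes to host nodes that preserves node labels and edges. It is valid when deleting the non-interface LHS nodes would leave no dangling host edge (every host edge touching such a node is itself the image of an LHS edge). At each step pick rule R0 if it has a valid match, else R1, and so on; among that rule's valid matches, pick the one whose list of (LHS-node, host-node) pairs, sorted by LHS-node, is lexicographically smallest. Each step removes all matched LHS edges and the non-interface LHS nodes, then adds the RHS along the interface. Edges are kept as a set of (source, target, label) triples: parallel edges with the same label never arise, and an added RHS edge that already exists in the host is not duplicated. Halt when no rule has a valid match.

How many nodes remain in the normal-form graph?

initial: |V|=7 |E|=3  E = 0-q->0 4-p->3 6-p->5
step 1: apply R0 at {0↦3, 1↦4, 2↦2}  → |V|=5 |E|=2  E = 0-q->0 6-p->5
step 2: apply R0 at {0↦5, 1↦6, 2↦2}  → |V|=3 |E|=1  E = 0-q->0
final graph: no rule applies after step 2
NF nodes: {0:C, 1:D, 2:B}

Answer: 3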